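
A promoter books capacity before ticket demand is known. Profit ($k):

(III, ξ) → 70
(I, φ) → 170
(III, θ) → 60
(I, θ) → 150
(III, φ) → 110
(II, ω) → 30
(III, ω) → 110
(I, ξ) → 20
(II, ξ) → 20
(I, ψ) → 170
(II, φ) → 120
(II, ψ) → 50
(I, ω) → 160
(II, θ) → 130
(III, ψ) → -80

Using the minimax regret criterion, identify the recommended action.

I

Column bests: θ=150, φ=170, ψ=170, ω=160, ξ=70.
I regrets: 0, 0, 0, 0, 50 → max 50
II regrets: 20, 50, 120, 130, 50 → max 130
III regrets: 90, 60, 250, 50, 0 → max 250
Smallest max regret = 50 → I.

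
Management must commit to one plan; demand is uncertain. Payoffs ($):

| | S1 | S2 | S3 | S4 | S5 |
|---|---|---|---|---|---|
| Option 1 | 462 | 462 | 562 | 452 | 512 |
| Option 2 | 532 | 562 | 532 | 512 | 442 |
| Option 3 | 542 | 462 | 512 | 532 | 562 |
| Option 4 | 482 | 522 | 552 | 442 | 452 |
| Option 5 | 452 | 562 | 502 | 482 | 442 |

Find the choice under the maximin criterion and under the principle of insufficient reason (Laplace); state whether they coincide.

Row minima: Option 1=452, Option 2=442, Option 3=462, Option 4=442, Option 5=442
Best worst-case = 462 → Option 3.
Row averages: Option 1=490, Option 2=516, Option 3=522, Option 4=490, Option 5=488
Highest average = 522 → Option 3.

maximin → Option 3; laplace → Option 3 (agree)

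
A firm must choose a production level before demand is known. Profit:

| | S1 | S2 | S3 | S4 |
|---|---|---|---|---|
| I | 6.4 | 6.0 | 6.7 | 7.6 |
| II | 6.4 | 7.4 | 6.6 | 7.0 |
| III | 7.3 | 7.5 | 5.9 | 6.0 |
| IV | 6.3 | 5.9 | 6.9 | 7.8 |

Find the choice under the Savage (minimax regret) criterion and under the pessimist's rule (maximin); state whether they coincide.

Column bests: S1=7.3, S2=7.5, S3=6.9, S4=7.8.
I regrets: 0.9, 1.5, 0.2, 0.2 → max 1.5
II regrets: 0.9, 0.1, 0.3, 0.8 → max 0.9
III regrets: 0.0, 0.0, 1.0, 1.8 → max 1.8
IV regrets: 1.0, 1.6, 0.0, 0.0 → max 1.6
Smallest max regret = 0.9 → II.
Row minima: I=6.0, II=6.4, III=5.9, IV=5.9
Best worst-case = 6.4 → II.

minimax regret → II; maximin → II (agree)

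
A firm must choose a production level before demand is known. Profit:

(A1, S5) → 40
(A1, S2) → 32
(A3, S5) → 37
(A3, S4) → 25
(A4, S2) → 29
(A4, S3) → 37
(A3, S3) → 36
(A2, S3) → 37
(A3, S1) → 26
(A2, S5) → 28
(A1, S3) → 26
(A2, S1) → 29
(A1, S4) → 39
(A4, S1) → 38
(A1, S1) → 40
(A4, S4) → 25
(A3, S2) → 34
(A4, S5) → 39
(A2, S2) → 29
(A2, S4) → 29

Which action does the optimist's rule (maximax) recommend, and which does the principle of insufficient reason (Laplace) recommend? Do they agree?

Row maxima: A1=40, A2=37, A3=37, A4=39
Best best-case = 40 → A1.
Row averages: A1=35.4, A2=30.4, A3=31.6, A4=33.6
Highest average = 35.4 → A1.

maximax → A1; laplace → A1 (agree)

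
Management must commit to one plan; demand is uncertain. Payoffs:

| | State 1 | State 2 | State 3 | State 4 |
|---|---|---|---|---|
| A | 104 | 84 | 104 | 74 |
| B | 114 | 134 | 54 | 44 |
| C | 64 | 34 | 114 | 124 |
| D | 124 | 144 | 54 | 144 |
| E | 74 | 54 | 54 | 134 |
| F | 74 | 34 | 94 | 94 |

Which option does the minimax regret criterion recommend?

Column bests: State 1=124, State 2=144, State 3=114, State 4=144.
A regrets: 20, 60, 10, 70 → max 70
B regrets: 10, 10, 60, 100 → max 100
C regrets: 60, 110, 0, 20 → max 110
D regrets: 0, 0, 60, 0 → max 60
E regrets: 50, 90, 60, 10 → max 90
F regrets: 50, 110, 20, 50 → max 110
Smallest max regret = 60 → D.

D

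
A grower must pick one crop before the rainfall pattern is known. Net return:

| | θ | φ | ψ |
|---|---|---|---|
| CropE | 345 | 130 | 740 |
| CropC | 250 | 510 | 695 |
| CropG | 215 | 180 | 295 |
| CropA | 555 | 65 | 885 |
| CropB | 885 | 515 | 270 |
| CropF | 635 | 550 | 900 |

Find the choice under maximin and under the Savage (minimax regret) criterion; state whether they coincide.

Row minima: CropE=130, CropC=250, CropG=180, CropA=65, CropB=270, CropF=550
Best worst-case = 550 → CropF.
Column bests: θ=885, φ=550, ψ=900.
CropE regrets: 540, 420, 160 → max 540
CropC regrets: 635, 40, 205 → max 635
CropG regrets: 670, 370, 605 → max 670
CropA regrets: 330, 485, 15 → max 485
CropB regrets: 0, 35, 630 → max 630
CropF regrets: 250, 0, 0 → max 250
Smallest max regret = 250 → CropF.

maximin → CropF; minimax regret → CropF (agree)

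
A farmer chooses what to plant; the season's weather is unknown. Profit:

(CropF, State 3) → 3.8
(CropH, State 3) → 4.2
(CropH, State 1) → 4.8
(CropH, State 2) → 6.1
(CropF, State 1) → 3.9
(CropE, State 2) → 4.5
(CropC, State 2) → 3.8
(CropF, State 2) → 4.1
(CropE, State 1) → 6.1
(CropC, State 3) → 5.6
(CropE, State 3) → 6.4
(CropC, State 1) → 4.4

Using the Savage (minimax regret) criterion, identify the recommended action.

Column bests: State 1=6.1, State 2=6.1, State 3=6.4.
CropE regrets: 0.0, 1.6, 0.0 → max 1.6
CropF regrets: 2.2, 2.0, 2.6 → max 2.6
CropC regrets: 1.7, 2.3, 0.8 → max 2.3
CropH regrets: 1.3, 0.0, 2.2 → max 2.2
Smallest max regret = 1.6 → CropE.

CropE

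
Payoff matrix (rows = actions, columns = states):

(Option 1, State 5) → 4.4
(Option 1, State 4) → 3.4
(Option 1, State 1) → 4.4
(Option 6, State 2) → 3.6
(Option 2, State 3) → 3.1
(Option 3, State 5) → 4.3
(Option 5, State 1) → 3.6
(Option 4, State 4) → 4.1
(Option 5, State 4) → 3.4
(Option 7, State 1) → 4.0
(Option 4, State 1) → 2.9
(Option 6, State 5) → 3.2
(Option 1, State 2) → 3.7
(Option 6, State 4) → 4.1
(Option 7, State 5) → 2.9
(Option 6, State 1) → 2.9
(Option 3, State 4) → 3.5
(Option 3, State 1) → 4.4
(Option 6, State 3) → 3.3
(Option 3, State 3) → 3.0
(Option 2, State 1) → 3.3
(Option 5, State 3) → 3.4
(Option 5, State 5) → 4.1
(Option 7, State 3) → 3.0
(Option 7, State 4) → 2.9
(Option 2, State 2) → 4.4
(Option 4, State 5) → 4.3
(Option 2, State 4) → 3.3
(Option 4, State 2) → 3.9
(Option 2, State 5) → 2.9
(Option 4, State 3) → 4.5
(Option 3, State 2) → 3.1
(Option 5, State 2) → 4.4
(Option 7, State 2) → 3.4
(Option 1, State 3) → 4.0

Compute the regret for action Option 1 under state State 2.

Best payoff under State 2 is 4.4.
Regret = 4.4 − 3.7 = 0.7.

0.7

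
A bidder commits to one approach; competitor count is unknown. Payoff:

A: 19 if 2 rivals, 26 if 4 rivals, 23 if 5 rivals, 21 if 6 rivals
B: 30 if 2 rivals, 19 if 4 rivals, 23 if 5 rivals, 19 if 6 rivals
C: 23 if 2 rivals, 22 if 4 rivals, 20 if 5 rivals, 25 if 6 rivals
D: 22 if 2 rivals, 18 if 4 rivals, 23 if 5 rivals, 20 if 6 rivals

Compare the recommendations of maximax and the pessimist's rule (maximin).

Row maxima: A=26, B=30, C=25, D=23
Best best-case = 30 → B.
Row minima: A=19, B=19, C=20, D=18
Best worst-case = 20 → C.

maximax → B; maximin → C (disagree)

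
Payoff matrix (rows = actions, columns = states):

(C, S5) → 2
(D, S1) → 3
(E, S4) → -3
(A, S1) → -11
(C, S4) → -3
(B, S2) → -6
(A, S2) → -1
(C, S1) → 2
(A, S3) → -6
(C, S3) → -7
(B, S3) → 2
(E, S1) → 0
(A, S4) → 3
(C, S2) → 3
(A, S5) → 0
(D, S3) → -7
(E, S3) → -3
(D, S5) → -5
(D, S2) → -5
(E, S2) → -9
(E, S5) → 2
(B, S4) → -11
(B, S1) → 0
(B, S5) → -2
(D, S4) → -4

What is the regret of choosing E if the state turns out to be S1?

Best payoff under S1 is 3.
Regret = 3 − 0 = 3.

3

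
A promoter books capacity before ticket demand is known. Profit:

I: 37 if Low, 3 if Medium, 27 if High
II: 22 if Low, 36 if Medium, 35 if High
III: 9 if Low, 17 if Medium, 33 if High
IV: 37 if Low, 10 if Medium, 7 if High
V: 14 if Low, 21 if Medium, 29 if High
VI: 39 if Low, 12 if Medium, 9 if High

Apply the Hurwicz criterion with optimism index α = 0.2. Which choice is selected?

II

I: 0.2·37 + 0.8·3 = 9.8
II: 0.2·36 + 0.8·22 = 24.8
III: 0.2·33 + 0.8·9 = 13.8
IV: 0.2·37 + 0.8·7 = 13
V: 0.2·29 + 0.8·14 = 17
VI: 0.2·39 + 0.8·9 = 15
Highest Hurwicz score = 24.8 → II.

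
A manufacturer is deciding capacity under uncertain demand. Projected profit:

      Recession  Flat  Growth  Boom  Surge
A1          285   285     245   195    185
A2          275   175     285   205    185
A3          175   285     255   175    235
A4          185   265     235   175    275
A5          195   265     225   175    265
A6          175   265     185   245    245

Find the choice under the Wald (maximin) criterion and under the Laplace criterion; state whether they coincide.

maximin → A1; laplace → A1 (agree)

Row minima: A1=185, A2=175, A3=175, A4=175, A5=175, A6=175
Best worst-case = 185 → A1.
Row averages: A1=239, A2=225, A3=225, A4=227, A5=225, A6=223
Highest average = 239 → A1.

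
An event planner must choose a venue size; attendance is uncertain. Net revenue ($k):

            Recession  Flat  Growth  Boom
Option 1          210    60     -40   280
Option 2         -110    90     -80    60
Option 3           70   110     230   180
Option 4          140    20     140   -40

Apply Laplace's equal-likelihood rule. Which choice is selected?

Option 3

Row averages: Option 1=127.5, Option 2=-10, Option 3=147.5, Option 4=65
Highest average = 147.5 → Option 3.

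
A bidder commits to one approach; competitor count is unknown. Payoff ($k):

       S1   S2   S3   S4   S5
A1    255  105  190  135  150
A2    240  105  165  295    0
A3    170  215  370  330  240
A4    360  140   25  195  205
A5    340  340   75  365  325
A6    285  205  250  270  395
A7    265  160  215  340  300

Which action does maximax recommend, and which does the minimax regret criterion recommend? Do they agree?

Row maxima: A1=255, A2=295, A3=370, A4=360, A5=365, A6=395, A7=340
Best best-case = 395 → A6.
Column bests: S1=360, S2=340, S3=370, S4=365, S5=395.
A1 regrets: 105, 235, 180, 230, 245 → max 245
A2 regrets: 120, 235, 205, 70, 395 → max 395
A3 regrets: 190, 125, 0, 35, 155 → max 190
A4 regrets: 0, 200, 345, 170, 190 → max 345
A5 regrets: 20, 0, 295, 0, 70 → max 295
A6 regrets: 75, 135, 120, 95, 0 → max 135
A7 regrets: 95, 180, 155, 25, 95 → max 180
Smallest max regret = 135 → A6.

maximax → A6; minimax regret → A6 (agree)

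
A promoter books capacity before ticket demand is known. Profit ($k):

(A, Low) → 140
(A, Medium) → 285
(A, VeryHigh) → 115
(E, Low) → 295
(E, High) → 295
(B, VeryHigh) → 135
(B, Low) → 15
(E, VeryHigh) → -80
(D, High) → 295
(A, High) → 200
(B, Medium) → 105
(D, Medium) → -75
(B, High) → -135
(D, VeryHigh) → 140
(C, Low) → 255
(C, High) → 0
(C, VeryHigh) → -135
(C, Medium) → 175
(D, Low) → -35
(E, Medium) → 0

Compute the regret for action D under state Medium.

Best payoff under Medium is 285.
Regret = 285 − (-75) = 360.

360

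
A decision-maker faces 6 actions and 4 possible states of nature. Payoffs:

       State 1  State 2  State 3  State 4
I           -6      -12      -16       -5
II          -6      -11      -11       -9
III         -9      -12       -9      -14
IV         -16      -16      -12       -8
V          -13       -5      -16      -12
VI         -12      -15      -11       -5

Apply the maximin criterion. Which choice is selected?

II

Row minima: I=-16, II=-11, III=-14, IV=-16, V=-16, VI=-15
Best worst-case = -11 → II.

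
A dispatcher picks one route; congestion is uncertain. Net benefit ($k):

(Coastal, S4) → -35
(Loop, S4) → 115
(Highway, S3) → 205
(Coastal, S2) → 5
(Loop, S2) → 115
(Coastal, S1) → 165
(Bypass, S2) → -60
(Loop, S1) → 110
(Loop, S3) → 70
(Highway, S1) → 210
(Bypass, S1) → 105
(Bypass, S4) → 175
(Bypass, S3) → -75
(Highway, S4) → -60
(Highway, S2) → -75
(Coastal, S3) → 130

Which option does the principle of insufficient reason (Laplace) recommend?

Loop

Row averages: Highway=70, Coastal=66.25, Loop=102.5, Bypass=36.25
Highest average = 102.5 → Loop.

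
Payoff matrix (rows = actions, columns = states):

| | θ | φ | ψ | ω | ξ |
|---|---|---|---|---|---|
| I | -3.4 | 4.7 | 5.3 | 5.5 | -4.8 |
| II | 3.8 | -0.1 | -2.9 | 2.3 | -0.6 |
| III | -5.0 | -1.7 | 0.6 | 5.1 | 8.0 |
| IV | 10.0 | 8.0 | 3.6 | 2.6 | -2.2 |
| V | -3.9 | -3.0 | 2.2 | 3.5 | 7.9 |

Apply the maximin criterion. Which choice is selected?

Row minima: I=-4.8, II=-2.9, III=-5.0, IV=-2.2, V=-3.9
Best worst-case = -2.2 → IV.

IV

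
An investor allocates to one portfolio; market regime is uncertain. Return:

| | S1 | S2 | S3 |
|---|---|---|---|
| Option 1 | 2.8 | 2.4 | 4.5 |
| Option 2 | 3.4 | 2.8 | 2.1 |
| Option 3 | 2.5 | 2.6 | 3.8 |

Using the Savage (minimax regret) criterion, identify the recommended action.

Column bests: S1=3.4, S2=2.8, S3=4.5.
Option 1 regrets: 0.6, 0.4, 0.0 → max 0.6
Option 2 regrets: 0.0, 0.0, 2.4 → max 2.4
Option 3 regrets: 0.9, 0.2, 0.7 → max 0.9
Smallest max regret = 0.6 → Option 1.

Option 1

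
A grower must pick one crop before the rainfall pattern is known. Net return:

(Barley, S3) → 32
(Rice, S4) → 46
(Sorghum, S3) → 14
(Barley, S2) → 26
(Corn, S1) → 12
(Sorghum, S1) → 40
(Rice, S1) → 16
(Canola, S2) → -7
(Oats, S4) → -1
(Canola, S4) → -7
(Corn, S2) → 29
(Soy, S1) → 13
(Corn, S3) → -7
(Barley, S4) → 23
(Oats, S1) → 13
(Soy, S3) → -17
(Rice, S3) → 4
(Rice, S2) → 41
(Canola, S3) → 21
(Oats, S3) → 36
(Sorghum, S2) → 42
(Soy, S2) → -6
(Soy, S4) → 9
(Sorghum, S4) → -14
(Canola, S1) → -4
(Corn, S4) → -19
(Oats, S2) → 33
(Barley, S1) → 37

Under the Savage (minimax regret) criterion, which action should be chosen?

Column bests: S1=40, S2=42, S3=36, S4=46.
Barley regrets: 3, 16, 4, 23 → max 23
Canola regrets: 44, 49, 15, 53 → max 53
Rice regrets: 24, 1, 32, 0 → max 32
Corn regrets: 28, 13, 43, 65 → max 65
Soy regrets: 27, 48, 53, 37 → max 53
Oats regrets: 27, 9, 0, 47 → max 47
Sorghum regrets: 0, 0, 22, 60 → max 60
Smallest max regret = 23 → Barley.

Barley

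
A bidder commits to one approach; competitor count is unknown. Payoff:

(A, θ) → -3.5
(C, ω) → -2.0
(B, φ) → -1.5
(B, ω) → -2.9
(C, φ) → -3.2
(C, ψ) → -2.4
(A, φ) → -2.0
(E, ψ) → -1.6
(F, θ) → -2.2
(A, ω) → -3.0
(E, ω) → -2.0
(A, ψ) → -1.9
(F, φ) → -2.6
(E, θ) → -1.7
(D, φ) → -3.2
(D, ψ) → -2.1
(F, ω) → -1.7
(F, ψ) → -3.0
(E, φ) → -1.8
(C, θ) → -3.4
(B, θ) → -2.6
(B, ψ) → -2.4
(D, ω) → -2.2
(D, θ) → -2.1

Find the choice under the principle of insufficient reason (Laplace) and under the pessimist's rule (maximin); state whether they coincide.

laplace → E; maximin → E (agree)

Row averages: A=-2.6, B=-2.35, C=-2.75, D=-2.4, E=-1.775, F=-2.375
Highest average = -1.775 → E.
Row minima: A=-3.5, B=-2.9, C=-3.4, D=-3.2, E=-2.0, F=-3.0
Best worst-case = -2.0 → E.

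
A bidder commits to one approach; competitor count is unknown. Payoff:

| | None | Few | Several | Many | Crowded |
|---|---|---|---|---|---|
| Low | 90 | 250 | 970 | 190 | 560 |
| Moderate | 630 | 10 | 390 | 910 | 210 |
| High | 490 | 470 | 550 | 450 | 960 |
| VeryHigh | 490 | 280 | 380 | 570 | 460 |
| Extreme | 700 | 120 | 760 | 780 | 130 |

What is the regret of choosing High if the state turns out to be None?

Best payoff under None is 700.
Regret = 700 − 490 = 210.

210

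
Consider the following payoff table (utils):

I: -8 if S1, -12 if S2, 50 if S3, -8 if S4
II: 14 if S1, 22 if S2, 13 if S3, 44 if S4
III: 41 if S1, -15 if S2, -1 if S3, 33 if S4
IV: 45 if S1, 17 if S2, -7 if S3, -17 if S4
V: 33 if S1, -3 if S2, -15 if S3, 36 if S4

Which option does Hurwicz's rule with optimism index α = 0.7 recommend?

II

I: 0.7·50 + 0.3·(-12) = 31.4
II: 0.7·44 + 0.3·13 = 34.7
III: 0.7·41 + 0.3·(-15) = 24.2
IV: 0.7·45 + 0.3·(-17) = 26.4
V: 0.7·36 + 0.3·(-15) = 20.7
Highest Hurwicz score = 34.7 → II.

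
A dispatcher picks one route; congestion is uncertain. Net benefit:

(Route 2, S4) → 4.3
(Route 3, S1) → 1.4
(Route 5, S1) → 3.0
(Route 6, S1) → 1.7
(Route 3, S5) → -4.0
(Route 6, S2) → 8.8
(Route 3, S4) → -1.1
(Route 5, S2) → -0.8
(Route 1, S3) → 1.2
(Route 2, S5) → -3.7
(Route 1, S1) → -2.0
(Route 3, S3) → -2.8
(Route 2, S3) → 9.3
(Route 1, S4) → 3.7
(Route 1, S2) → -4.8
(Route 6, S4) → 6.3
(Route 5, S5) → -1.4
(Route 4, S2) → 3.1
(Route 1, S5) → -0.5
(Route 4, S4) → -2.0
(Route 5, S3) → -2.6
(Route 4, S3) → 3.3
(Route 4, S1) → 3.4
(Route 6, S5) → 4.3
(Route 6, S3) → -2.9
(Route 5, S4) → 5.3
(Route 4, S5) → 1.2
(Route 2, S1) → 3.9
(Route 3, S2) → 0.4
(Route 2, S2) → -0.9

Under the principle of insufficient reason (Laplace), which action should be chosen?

Row averages: Route 1=-0.48, Route 2=2.58, Route 3=-1.22, Route 4=1.8, Route 5=0.7, Route 6=3.64
Highest average = 3.64 → Route 6.

Route 6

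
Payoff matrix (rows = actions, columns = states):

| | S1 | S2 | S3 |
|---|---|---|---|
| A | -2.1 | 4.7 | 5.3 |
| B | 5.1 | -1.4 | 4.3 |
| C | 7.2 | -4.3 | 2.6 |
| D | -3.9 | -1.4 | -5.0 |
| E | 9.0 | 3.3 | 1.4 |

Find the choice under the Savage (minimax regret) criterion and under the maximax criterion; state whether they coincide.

Column bests: S1=9.0, S2=4.7, S3=5.3.
A regrets: 11.1, 0.0, 0.0 → max 11.1
B regrets: 3.9, 6.1, 1.0 → max 6.1
C regrets: 1.8, 9.0, 2.7 → max 9.0
D regrets: 12.9, 6.1, 10.3 → max 12.9
E regrets: 0.0, 1.4, 3.9 → max 3.9
Smallest max regret = 3.9 → E.
Row maxima: A=5.3, B=5.1, C=7.2, D=-1.4, E=9.0
Best best-case = 9.0 → E.

minimax regret → E; maximax → E (agree)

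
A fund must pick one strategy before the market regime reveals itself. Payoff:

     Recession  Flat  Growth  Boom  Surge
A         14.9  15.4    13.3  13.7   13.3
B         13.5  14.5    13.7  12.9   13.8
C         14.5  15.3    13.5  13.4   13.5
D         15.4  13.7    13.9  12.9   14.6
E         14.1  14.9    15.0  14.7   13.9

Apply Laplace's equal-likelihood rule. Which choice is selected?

Row averages: A=14.12, B=13.68, C=14.04, D=14.1, E=14.52
Highest average = 14.52 → E.

E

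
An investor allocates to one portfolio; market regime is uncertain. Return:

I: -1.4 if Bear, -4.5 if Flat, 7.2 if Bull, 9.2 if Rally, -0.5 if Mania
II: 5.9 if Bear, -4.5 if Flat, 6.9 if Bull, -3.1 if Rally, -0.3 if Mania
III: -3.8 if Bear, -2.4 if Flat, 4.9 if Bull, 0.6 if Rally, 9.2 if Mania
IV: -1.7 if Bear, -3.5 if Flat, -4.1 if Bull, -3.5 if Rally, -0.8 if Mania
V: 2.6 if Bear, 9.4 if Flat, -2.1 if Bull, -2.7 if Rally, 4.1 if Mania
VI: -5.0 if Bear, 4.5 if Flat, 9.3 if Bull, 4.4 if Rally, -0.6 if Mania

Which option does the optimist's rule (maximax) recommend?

Row maxima: I=9.2, II=6.9, III=9.2, IV=-0.8, V=9.4, VI=9.3
Best best-case = 9.4 → V.

V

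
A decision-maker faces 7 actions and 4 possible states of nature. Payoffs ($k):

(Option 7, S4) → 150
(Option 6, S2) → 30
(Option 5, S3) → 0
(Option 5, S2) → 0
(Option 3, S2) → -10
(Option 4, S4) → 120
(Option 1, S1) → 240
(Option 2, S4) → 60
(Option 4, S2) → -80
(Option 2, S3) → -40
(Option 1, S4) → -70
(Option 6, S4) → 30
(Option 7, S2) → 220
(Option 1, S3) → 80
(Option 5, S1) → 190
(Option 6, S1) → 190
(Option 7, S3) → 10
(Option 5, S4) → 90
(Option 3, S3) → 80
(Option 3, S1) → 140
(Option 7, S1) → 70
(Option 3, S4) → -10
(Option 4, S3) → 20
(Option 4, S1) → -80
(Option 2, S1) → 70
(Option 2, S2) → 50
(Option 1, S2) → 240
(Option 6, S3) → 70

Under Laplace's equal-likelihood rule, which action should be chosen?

Row averages: Option 1=122.5, Option 2=35, Option 3=50, Option 4=-5, Option 5=70, Option 6=80, Option 7=112.5
Highest average = 122.5 → Option 1.

Option 1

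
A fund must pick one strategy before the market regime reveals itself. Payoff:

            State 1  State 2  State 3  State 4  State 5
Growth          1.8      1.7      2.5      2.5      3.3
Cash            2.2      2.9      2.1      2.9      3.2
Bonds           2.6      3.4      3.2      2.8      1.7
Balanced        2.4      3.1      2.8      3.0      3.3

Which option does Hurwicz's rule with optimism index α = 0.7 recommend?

Growth: 0.7·3.3 + 0.3·1.7 = 2.82
Cash: 0.7·3.2 + 0.3·2.1 = 2.87
Bonds: 0.7·3.4 + 0.3·1.7 = 2.89
Balanced: 0.7·3.3 + 0.3·2.4 = 3.03
Highest Hurwicz score = 3.03 → Balanced.

Balanced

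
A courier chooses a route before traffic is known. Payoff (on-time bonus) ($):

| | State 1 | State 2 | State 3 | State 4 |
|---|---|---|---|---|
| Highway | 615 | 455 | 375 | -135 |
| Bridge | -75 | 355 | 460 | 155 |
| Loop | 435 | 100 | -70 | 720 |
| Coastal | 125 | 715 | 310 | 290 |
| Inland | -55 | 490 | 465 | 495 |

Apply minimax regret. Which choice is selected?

Coastal

Column bests: State 1=615, State 2=715, State 3=465, State 4=720.
Highway regrets: 0, 260, 90, 855 → max 855
Bridge regrets: 690, 360, 5, 565 → max 690
Loop regrets: 180, 615, 535, 0 → max 615
Coastal regrets: 490, 0, 155, 430 → max 490
Inland regrets: 670, 225, 0, 225 → max 670
Smallest max regret = 490 → Coastal.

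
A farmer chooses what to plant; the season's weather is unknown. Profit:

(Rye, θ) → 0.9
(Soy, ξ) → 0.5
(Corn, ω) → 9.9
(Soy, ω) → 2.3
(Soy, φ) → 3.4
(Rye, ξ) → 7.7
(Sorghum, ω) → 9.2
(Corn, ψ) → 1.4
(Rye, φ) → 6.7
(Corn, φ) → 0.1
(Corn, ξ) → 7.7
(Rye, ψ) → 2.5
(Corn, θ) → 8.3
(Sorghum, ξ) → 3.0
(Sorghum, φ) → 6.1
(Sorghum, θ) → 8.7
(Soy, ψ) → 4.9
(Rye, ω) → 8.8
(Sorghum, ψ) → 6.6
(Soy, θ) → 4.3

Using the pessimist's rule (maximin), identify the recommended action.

Sorghum

Row minima: Soy=0.5, Sorghum=3.0, Rye=0.9, Corn=0.1
Best worst-case = 3.0 → Sorghum.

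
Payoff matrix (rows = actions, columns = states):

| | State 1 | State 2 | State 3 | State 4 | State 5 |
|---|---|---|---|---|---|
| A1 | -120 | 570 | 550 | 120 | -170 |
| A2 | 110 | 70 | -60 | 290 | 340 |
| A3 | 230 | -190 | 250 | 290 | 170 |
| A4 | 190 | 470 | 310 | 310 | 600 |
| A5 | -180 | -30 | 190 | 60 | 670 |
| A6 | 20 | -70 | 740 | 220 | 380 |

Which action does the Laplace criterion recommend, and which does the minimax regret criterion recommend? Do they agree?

laplace → A4; minimax regret → A4 (agree)

Row averages: A1=190, A2=150, A3=150, A4=376, A5=142, A6=258
Highest average = 376 → A4.
Column bests: State 1=230, State 2=570, State 3=740, State 4=310, State 5=670.
A1 regrets: 350, 0, 190, 190, 840 → max 840
A2 regrets: 120, 500, 800, 20, 330 → max 800
A3 regrets: 0, 760, 490, 20, 500 → max 760
A4 regrets: 40, 100, 430, 0, 70 → max 430
A5 regrets: 410, 600, 550, 250, 0 → max 600
A6 regrets: 210, 640, 0, 90, 290 → max 640
Smallest max regret = 430 → A4.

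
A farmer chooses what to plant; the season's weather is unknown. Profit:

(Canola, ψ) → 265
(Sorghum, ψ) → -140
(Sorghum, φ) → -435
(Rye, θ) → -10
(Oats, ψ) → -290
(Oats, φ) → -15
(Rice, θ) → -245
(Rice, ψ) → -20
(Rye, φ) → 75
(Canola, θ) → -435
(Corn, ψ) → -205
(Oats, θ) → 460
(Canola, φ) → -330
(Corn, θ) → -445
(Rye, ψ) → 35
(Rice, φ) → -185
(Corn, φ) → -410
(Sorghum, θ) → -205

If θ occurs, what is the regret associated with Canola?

895

Best payoff under θ is 460.
Regret = 460 − (-435) = 895.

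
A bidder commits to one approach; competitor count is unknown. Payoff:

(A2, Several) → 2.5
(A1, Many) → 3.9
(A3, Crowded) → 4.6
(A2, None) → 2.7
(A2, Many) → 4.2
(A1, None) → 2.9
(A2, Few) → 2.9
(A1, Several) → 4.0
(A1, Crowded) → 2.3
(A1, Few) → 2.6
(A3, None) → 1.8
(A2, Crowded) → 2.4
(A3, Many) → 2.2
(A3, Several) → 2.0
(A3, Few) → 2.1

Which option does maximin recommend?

Row minima: A1=2.3, A2=2.4, A3=1.8
Best worst-case = 2.4 → A2.

A2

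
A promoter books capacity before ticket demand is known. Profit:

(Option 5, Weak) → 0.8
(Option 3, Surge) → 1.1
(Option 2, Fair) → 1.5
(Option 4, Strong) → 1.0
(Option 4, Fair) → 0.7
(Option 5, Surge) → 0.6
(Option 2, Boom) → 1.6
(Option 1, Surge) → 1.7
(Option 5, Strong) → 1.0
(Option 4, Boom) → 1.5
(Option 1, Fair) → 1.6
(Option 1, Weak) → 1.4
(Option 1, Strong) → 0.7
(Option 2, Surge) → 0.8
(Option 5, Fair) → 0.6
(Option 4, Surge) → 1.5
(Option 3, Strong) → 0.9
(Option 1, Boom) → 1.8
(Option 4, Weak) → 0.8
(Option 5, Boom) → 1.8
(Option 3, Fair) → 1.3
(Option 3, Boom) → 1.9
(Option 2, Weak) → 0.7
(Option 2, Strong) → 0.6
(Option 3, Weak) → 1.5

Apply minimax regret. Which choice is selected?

Column bests: Weak=1.5, Fair=1.6, Strong=1.0, Boom=1.9, Surge=1.7.
Option 1 regrets: 0.1, 0.0, 0.3, 0.1, 0.0 → max 0.3
Option 2 regrets: 0.8, 0.1, 0.4, 0.3, 0.9 → max 0.9
Option 3 regrets: 0.0, 0.3, 0.1, 0.0, 0.6 → max 0.6
Option 4 regrets: 0.7, 0.9, 0.0, 0.4, 0.2 → max 0.9
Option 5 regrets: 0.7, 1.0, 0.0, 0.1, 1.1 → max 1.1
Smallest max regret = 0.3 → Option 1.

Option 1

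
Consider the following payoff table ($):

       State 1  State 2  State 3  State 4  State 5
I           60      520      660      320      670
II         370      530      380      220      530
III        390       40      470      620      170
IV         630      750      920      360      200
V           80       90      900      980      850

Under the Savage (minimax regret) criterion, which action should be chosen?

IV

Column bests: State 1=630, State 2=750, State 3=920, State 4=980, State 5=850.
I regrets: 570, 230, 260, 660, 180 → max 660
II regrets: 260, 220, 540, 760, 320 → max 760
III regrets: 240, 710, 450, 360, 680 → max 710
IV regrets: 0, 0, 0, 620, 650 → max 650
V regrets: 550, 660, 20, 0, 0 → max 660
Smallest max regret = 650 → IV.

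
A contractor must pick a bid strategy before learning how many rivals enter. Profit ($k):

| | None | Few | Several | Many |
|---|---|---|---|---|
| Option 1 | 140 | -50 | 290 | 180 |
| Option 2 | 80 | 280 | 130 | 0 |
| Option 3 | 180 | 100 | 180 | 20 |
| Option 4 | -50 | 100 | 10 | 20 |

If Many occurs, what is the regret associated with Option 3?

Best payoff under Many is 180.
Regret = 180 − 20 = 160.

160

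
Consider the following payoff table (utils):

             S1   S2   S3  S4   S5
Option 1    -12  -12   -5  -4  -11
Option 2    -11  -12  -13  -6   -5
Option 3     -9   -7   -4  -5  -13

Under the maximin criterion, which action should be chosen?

Row minima: Option 1=-12, Option 2=-13, Option 3=-13
Best worst-case = -12 → Option 1.

Option 1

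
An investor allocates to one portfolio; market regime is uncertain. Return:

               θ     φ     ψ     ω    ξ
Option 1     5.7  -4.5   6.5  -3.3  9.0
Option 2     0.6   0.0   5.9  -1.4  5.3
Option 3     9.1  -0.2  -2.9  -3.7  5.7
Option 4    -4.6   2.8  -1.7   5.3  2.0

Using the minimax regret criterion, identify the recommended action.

Option 2

Column bests: θ=9.1, φ=2.8, ψ=6.5, ω=5.3, ξ=9.0.
Option 1 regrets: 3.4, 7.3, 0.0, 8.6, 0.0 → max 8.6
Option 2 regrets: 8.5, 2.8, 0.6, 6.7, 3.7 → max 8.5
Option 3 regrets: 0.0, 3.0, 9.4, 9.0, 3.3 → max 9.4
Option 4 regrets: 13.7, 0.0, 8.2, 0.0, 7.0 → max 13.7
Smallest max regret = 8.5 → Option 2.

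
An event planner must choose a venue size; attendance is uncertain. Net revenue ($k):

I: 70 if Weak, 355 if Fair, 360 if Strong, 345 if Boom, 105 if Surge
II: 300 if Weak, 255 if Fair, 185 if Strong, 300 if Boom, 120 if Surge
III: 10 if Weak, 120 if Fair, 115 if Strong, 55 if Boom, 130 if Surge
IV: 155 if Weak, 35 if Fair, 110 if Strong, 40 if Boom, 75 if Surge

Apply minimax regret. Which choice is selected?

II

Column bests: Weak=300, Fair=355, Strong=360, Boom=345, Surge=130.
I regrets: 230, 0, 0, 0, 25 → max 230
II regrets: 0, 100, 175, 45, 10 → max 175
III regrets: 290, 235, 245, 290, 0 → max 290
IV regrets: 145, 320, 250, 305, 55 → max 320
Smallest max regret = 175 → II.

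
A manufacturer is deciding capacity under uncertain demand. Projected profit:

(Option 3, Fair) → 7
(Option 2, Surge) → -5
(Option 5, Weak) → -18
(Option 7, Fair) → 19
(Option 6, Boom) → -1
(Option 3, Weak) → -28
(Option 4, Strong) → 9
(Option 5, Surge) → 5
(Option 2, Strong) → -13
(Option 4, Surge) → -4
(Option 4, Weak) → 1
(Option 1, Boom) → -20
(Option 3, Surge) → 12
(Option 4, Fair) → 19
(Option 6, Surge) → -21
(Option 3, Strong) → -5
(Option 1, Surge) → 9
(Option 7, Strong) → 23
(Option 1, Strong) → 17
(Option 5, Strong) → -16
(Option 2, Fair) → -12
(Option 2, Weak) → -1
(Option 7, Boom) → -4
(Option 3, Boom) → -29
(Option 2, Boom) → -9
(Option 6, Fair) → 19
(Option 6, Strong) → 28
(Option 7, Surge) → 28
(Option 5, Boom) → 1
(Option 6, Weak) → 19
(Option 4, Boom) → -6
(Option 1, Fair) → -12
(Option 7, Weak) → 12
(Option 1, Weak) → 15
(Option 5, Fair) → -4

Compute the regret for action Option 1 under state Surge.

19

Best payoff under Surge is 28.
Regret = 28 − 9 = 19.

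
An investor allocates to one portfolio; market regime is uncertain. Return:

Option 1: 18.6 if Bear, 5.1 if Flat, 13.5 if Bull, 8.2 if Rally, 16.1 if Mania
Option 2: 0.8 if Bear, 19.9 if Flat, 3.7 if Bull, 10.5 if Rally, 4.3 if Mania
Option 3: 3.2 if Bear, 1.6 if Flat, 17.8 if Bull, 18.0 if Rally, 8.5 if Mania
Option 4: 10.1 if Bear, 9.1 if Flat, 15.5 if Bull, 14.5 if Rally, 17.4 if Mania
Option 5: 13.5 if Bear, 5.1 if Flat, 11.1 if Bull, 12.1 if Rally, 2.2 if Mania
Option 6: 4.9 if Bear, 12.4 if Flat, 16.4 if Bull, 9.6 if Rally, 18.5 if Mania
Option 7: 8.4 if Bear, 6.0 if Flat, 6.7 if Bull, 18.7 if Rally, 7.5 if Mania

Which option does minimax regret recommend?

Option 4

Column bests: Bear=18.6, Flat=19.9, Bull=17.8, Rally=18.7, Mania=18.5.
Option 1 regrets: 0.0, 14.8, 4.3, 10.5, 2.4 → max 14.8
Option 2 regrets: 17.8, 0.0, 14.1, 8.2, 14.2 → max 17.8
Option 3 regrets: 15.4, 18.3, 0.0, 0.7, 10.0 → max 18.3
Option 4 regrets: 8.5, 10.8, 2.3, 4.2, 1.1 → max 10.8
Option 5 regrets: 5.1, 14.8, 6.7, 6.6, 16.3 → max 16.3
Option 6 regrets: 13.7, 7.5, 1.4, 9.1, 0.0 → max 13.7
Option 7 regrets: 10.2, 13.9, 11.1, 0.0, 11.0 → max 13.9
Smallest max regret = 10.8 → Option 4.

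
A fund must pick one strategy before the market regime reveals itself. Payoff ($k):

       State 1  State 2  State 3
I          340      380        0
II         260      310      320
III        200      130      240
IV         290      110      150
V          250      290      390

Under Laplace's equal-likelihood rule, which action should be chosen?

V

Row averages: I=240, II=890/3, III=190, IV=550/3, V=310
Highest average = 310 → V.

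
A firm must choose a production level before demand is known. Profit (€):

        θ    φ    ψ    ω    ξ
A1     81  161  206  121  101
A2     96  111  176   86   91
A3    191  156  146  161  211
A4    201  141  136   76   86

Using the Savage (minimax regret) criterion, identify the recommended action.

A3

Column bests: θ=201, φ=161, ψ=206, ω=161, ξ=211.
A1 regrets: 120, 0, 0, 40, 110 → max 120
A2 regrets: 105, 50, 30, 75, 120 → max 120
A3 regrets: 10, 5, 60, 0, 0 → max 60
A4 regrets: 0, 20, 70, 85, 125 → max 125
Smallest max regret = 60 → A3.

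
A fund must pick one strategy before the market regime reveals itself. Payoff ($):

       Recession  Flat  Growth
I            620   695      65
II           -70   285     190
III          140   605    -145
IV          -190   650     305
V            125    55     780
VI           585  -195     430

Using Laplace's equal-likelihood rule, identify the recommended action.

Row averages: I=460, II=135, III=200, IV=255, V=320, VI=820/3
Highest average = 460 → I.

I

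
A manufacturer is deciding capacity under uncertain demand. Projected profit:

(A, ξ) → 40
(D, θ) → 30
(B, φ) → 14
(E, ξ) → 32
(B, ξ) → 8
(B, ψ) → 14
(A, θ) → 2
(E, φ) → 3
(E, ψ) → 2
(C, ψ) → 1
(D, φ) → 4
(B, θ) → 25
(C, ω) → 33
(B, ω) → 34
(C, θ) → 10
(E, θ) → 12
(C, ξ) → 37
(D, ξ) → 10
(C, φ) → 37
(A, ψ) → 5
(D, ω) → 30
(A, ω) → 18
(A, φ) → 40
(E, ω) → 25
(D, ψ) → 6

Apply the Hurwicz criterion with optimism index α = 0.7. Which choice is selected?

A

A: 0.7·40 + 0.3·2 = 28.6
B: 0.7·34 + 0.3·8 = 26.2
C: 0.7·37 + 0.3·1 = 26.2
D: 0.7·30 + 0.3·4 = 22.2
E: 0.7·32 + 0.3·2 = 23
Highest Hurwicz score = 28.6 → A.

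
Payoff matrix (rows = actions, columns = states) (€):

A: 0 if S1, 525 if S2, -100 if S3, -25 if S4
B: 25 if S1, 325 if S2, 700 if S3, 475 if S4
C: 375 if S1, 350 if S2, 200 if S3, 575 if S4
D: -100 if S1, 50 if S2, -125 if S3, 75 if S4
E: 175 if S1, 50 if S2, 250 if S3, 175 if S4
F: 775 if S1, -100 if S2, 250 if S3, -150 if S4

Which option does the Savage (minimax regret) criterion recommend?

C

Column bests: S1=775, S2=525, S3=700, S4=575.
A regrets: 775, 0, 800, 600 → max 800
B regrets: 750, 200, 0, 100 → max 750
C regrets: 400, 175, 500, 0 → max 500
D regrets: 875, 475, 825, 500 → max 875
E regrets: 600, 475, 450, 400 → max 600
F regrets: 0, 625, 450, 725 → max 725
Smallest max regret = 500 → C.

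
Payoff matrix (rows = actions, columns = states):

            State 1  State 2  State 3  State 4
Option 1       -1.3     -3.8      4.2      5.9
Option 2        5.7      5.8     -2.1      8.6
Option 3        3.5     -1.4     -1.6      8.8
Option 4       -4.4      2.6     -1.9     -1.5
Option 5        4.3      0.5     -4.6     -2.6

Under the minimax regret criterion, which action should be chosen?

Option 2

Column bests: State 1=5.7, State 2=5.8, State 3=4.2, State 4=8.8.
Option 1 regrets: 7.0, 9.6, 0.0, 2.9 → max 9.6
Option 2 regrets: 0.0, 0.0, 6.3, 0.2 → max 6.3
Option 3 regrets: 2.2, 7.2, 5.8, 0.0 → max 7.2
Option 4 regrets: 10.1, 3.2, 6.1, 10.3 → max 10.3
Option 5 regrets: 1.4, 5.3, 8.8, 11.4 → max 11.4
Smallest max regret = 6.3 → Option 2.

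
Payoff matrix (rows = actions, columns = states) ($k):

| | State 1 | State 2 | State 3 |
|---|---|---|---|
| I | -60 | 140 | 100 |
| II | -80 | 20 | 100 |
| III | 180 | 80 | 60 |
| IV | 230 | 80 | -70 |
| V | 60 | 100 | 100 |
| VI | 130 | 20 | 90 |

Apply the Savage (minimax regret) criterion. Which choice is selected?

Column bests: State 1=230, State 2=140, State 3=100.
I regrets: 290, 0, 0 → max 290
II regrets: 310, 120, 0 → max 310
III regrets: 50, 60, 40 → max 60
IV regrets: 0, 60, 170 → max 170
V regrets: 170, 40, 0 → max 170
VI regrets: 100, 120, 10 → max 120
Smallest max regret = 60 → III.

III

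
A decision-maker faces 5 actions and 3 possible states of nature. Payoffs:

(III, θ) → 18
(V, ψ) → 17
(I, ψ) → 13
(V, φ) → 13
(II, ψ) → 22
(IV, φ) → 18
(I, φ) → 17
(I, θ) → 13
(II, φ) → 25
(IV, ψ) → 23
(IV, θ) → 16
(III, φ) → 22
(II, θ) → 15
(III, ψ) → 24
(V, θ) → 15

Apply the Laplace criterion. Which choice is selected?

Row averages: I=43/3, II=62/3, III=64/3, IV=19, V=15
Highest average = 64/3 → III.

III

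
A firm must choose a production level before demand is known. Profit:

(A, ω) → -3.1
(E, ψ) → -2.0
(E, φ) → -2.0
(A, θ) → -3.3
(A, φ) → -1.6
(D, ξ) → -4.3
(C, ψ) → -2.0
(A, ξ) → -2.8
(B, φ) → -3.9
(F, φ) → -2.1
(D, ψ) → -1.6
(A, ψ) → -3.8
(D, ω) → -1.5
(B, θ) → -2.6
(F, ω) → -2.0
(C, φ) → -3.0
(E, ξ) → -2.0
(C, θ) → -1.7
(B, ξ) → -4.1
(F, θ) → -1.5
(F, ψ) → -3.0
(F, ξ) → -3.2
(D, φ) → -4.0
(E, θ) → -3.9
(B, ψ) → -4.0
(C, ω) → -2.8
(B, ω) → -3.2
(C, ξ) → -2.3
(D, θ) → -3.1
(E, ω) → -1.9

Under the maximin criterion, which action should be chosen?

Row minima: A=-3.8, B=-4.1, C=-3.0, D=-4.3, E=-3.9, F=-3.2
Best worst-case = -3.0 → C.

C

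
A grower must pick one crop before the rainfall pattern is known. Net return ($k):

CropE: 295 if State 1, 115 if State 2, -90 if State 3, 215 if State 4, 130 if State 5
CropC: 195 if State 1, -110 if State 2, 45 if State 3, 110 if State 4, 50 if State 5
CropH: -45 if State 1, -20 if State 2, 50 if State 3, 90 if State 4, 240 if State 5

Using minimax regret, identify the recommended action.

CropE

Column bests: State 1=295, State 2=115, State 3=50, State 4=215, State 5=240.
CropE regrets: 0, 0, 140, 0, 110 → max 140
CropC regrets: 100, 225, 5, 105, 190 → max 225
CropH regrets: 340, 135, 0, 125, 0 → max 340
Smallest max regret = 140 → CropE.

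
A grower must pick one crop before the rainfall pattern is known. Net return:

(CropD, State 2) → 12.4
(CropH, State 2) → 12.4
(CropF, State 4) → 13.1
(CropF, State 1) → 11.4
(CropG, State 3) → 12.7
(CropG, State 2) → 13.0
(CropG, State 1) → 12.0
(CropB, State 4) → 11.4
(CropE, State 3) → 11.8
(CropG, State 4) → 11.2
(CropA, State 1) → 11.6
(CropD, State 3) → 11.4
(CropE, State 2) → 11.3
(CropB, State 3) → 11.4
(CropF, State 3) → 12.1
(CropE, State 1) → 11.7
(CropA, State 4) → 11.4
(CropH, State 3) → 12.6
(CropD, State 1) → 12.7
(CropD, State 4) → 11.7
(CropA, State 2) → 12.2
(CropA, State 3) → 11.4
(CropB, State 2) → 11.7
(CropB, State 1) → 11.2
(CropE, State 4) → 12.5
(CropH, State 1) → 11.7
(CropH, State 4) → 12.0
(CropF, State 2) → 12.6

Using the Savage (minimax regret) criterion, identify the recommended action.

Column bests: State 1=12.7, State 2=13.0, State 3=12.7, State 4=13.1.
CropD regrets: 0.0, 0.6, 1.3, 1.4 → max 1.4
CropB regrets: 1.5, 1.3, 1.3, 1.7 → max 1.7
CropA regrets: 1.1, 0.8, 1.3, 1.7 → max 1.7
CropF regrets: 1.3, 0.4, 0.6, 0.0 → max 1.3
CropG regrets: 0.7, 0.0, 0.0, 1.9 → max 1.9
CropE regrets: 1.0, 1.7, 0.9, 0.6 → max 1.7
CropH regrets: 1.0, 0.6, 0.1, 1.1 → max 1.1
Smallest max regret = 1.1 → CropH.

CropH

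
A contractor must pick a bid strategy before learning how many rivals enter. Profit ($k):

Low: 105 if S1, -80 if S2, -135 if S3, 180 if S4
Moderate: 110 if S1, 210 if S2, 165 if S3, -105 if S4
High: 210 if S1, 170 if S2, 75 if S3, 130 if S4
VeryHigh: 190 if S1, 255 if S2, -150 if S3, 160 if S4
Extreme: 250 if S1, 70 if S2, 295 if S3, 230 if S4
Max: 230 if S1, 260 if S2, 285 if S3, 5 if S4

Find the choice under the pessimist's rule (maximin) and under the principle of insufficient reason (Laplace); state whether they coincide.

Row minima: Low=-135, Moderate=-105, High=75, VeryHigh=-150, Extreme=70, Max=5
Best worst-case = 75 → High.
Row averages: Low=17.5, Moderate=95, High=146.25, VeryHigh=113.75, Extreme=211.25, Max=195
Highest average = 211.25 → Extreme.

maximin → High; laplace → Extreme (disagree)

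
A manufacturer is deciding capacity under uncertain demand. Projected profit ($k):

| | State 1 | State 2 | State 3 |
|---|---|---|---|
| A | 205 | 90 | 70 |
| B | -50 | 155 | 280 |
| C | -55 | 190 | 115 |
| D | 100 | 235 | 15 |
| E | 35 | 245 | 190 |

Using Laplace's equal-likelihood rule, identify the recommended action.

E

Row averages: A=365/3, B=385/3, C=250/3, D=350/3, E=470/3
Highest average = 470/3 → E.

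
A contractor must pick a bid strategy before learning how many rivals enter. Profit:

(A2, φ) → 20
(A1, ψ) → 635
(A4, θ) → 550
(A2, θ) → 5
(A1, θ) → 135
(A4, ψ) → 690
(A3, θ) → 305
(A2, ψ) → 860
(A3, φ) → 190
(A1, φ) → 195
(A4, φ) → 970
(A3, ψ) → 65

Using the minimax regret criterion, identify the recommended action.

A4

Column bests: θ=550, φ=970, ψ=860.
A1 regrets: 415, 775, 225 → max 775
A2 regrets: 545, 950, 0 → max 950
A3 regrets: 245, 780, 795 → max 795
A4 regrets: 0, 0, 170 → max 170
Smallest max regret = 170 → A4.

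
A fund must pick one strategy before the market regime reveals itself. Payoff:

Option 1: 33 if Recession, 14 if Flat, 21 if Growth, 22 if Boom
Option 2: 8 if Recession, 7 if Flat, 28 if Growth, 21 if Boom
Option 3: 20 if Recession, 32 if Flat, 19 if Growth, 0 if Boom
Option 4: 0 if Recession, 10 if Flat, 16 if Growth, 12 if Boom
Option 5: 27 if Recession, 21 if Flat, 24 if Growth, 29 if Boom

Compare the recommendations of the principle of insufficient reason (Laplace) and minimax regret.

laplace → Option 5; minimax regret → Option 5 (agree)

Row averages: Option 1=22.5, Option 2=16, Option 3=17.75, Option 4=9.5, Option 5=25.25
Highest average = 25.25 → Option 5.
Column bests: Recession=33, Flat=32, Growth=28, Boom=29.
Option 1 regrets: 0, 18, 7, 7 → max 18
Option 2 regrets: 25, 25, 0, 8 → max 25
Option 3 regrets: 13, 0, 9, 29 → max 29
Option 4 regrets: 33, 22, 12, 17 → max 33
Option 5 regrets: 6, 11, 4, 0 → max 11
Smallest max regret = 11 → Option 5.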